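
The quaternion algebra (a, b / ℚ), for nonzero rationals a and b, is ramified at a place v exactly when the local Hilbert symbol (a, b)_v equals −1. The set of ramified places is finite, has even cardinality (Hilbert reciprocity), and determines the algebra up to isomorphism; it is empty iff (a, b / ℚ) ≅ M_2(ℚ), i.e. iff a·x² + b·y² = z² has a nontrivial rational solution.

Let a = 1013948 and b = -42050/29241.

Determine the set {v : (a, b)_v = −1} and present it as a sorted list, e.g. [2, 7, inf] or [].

Mod squares: a ≡ 253487, b ≡ -2. Check v ∈ {∞, 2, 3, 5, 13, 17, 19, 29, 31, 37}.
v=13: a=13^1·(≡9), b=13^0·(≡11) mod 13; (9|13)=+1, (11|13)=-1; (−1)^{1·0·6}·(+1)^0·(-1)^1 = -1.
v=5: a=5^0·(≡3), b=5^2·(≡3) mod 5; (3|5)=-1, (3|5)=-1; (−1)^{0·2·2}·(-1)^2·(-1)^0 = +1.
v=∞: 253487 > 0 and -2 < 0  ⇒  (a,b)_∞ = +1.
v=3: a=3^0·(≡2), b=3^-4·(≡1) mod 3; (2|3)=-1, (1|3)=+1; (−1)^{0·-4·1}·(-1)^-4·(+1)^0 = +1.
v=17: a=17^1·(≡8), b=17^0·(≡8) mod 17; (8|17)=+1, (8|17)=+1; (−1)^{1·0·8}·(+1)^0·(+1)^1 = +1.
v=19: a=19^0·(≡13), b=19^-2·(≡7) mod 19; (13|19)=-1, (7|19)=+1; (−1)^{0·-2·9}·(-1)^-2·(+1)^0 = +1.
v=31: a=31^1·(≡3), b=31^0·(≡6) mod 31; (3|31)=-1, (6|31)=-1; (−1)^{1·0·15}·(-1)^0·(-1)^1 = -1.
v=2: v_2(a)=2, v_2(b)=1; units ≡ 7, 7 (mod 8); ε·ε+αω+βω = 1·1+2·0+1·0 ≡ 1  ⇒  (a,b)_2 = -1.
v=37: a=37^1·(≡24), b=37^0·(≡32) mod 37; (24|37)=-1, (32|37)=-1; (−1)^{1·0·18}·(-1)^0·(-1)^1 = -1.
v=29: a=29^0·(≡21), b=29^2·(≡17) mod 29; (21|29)=-1, (17|29)=-1; (−1)^{0·2·14}·(-1)^2·(-1)^0 = +1.
Ram(253487, -2) = {2, 13, 31, 37}; no ℚ_2-point on the conic.

[2, 13, 31, 37]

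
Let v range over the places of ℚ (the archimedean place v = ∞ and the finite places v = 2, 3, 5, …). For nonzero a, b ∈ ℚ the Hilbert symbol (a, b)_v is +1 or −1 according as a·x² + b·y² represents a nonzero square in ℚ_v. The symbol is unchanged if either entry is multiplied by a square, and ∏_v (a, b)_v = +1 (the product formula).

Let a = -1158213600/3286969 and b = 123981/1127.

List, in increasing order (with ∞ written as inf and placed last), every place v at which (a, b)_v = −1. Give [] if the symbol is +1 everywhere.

[2, 11, 13, 23]

Mod squares: a ≡ -174, b ≡ 9867. Check v ∈ {∞, 2, 3, 5, 7, 11, 13, 17, 23, 29, 37, 43}.
v=37: a=37^-2·(≡21), b=37^0·(≡4) mod 37; (21|37)=+1, (4|37)=+1; (−1)^{-2·0·18}·(+1)^0·(+1)^-2 = +1.
v=29: a=29^1·(≡5), b=29^0·(≡13) mod 29; (5|29)=+1, (13|29)=+1; (−1)^{1·0·14}·(+1)^0·(+1)^1 = +1.
v=23: a=23^0·(≡10), b=23^-1·(≡19) mod 23; (10|23)=-1, (19|23)=-1; (−1)^{0·-1·11}·(-1)^-1·(-1)^0 = -1.
v=13: a=13^0·(≡8), b=13^1·(≡11) mod 13; (8|13)=-1, (11|13)=-1; (−1)^{0·1·6}·(-1)^1·(-1)^0 = -1.
v=5: a=5^2·(≡4), b=5^0·(≡3) mod 5; (4|5)=+1, (3|5)=-1; (−1)^{2·0·2}·(+1)^0·(-1)^2 = +1.
v=2: v_2(a)=5, v_2(b)=0; units ≡ 1, 3 (mod 8); ε·ε+αω+βω = 0·1+5·1+0·0 ≡ 1  ⇒  (a,b)_2 = -1.
v=17: a=17^0·(≡2), b=17^2·(≡11) mod 17; (2|17)=+1, (11|17)=-1; (−1)^{0·2·8}·(+1)^2·(-1)^0 = +1.
v=3: a=3^3·(≡2), b=3^1·(≡1) mod 3; (2|3)=-1, (1|3)=+1; (−1)^{3·1·1}·(-1)^1·(+1)^3 = +1.
v=11: a=11^0·(≡7), b=11^1·(≡8) mod 11; (7|11)=-1, (8|11)=-1; (−1)^{0·1·5}·(-1)^1·(-1)^0 = -1.
v=43: a=43^2·(≡4), b=43^0·(≡30) mod 43; (4|43)=+1, (30|43)=-1; (−1)^{2·0·21}·(+1)^0·(-1)^2 = +1.
v=∞: -174 < 0 and 9867 > 0  ⇒  (a,b)_∞ = +1.
v=7: a=7^-4·(≡4), b=7^-2·(≡2) mod 7; (4|7)=+1, (2|7)=+1; (−1)^{-4·-2·3}·(+1)^-2·(+1)^-4 = +1.
Ram(-174, 9867) = {2, 11, 13, 23}; no ℚ_2-point on the conic.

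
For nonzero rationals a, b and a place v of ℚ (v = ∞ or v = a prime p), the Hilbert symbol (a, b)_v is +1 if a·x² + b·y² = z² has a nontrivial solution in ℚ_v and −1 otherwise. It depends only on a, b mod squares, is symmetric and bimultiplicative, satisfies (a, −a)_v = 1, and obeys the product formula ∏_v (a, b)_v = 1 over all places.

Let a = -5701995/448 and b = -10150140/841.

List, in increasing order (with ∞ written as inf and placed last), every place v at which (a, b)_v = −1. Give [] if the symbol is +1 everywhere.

[7, 11, 13, inf]

(a, b) ≡ (-1365, -15015) mod (ℚ^×)²; places V = {2, 3, 5, 7, 11, 13, 19, 29, ∞}.
(a,b)_3: α=5, u≡1; β=1, v≡2 (mod 3); (1|3)=+1, (2|3)=-1; sign (−1)^1·+1^1·-1^5 = +1.
(a,b)_19: α=2, u≡15; β=0, v≡8 (mod 19); (15|19)=-1, (8|19)=-1; sign (−1)^0·-1^0·-1^2 = +1.
(a,b)_13: α=1, u≡3; β=3, v≡11 (mod 13); (3|13)=+1, (11|13)=-1; sign (−1)^0·+1^3·-1^1 = -1.
(a,b)_11: α=0, u≡8; β=1, v≡10 (mod 11); (8|11)=-1, (10|11)=-1; sign (−1)^0·-1^1·-1^0 = -1.
(a,b)_29: α=0, u≡10; β=-2, v≡5 (mod 29); (10|29)=-1, (5|29)=+1; sign (−1)^0·-1^-2·+1^0 = +1.
(a,b)_7: α=-1, u≡2; β=1, v≡2 (mod 7); (2|7)=+1, (2|7)=+1; sign (−1)^1·+1^1·+1^-1 = -1.
(a,b)_∞: sgn(-1365)=−, sgn(-15015)=−, so -1.
(a,b)_2: α=-6, β=2; u≡3, v≡1 (mod 8); ε(u)ε(v)=1·0, αω(v)=-6·0, βω(u)=2·1; sum ≡ 0  ⇒  +1.
(a,b)_5: α=1, u≡2; β=1, v≡2 (mod 5); (2|5)=-1, (2|5)=-1; sign (−1)^0·-1^1·-1^1 = +1.
Ram(-1365, -15015) = {7, 11, 13, ∞}; no ℚ_7-point on the conic.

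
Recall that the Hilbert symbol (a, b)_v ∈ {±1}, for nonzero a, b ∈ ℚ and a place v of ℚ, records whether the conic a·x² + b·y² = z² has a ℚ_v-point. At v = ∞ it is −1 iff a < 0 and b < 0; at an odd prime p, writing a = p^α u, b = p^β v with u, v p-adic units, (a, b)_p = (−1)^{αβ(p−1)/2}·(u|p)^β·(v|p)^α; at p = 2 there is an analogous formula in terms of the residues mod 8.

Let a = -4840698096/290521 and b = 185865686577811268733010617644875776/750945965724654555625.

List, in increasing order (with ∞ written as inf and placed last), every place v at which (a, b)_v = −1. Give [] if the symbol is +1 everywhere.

[13, 19]

(a, b) ≡ (-551, 988494) mod (ℚ^×)²; places V = {2, 3, 5, 7, 11, 13, 17, 19, 23, 29, ∞}.
(a,b)_17: α=0, u≡11; β=2, v≡3 (mod 17); (11|17)=-1, (3|17)=-1; sign (−1)^0·-1^2·-1^0 = +1.
(a,b)_23: α=0, u≡4; β=1, v≡5 (mod 23); (4|23)=+1, (5|23)=-1; sign (−1)^0·+1^1·-1^0 = +1.
(a,b)_7: α=-4, u≡2; β=-14, v≡5 (mod 7); (2|7)=+1, (5|7)=-1; sign (−1)^0·+1^-14·-1^-4 = +1.
(a,b)_2: α=4, β=21; u≡1, v≡7 (mod 8); ε(u)ε(v)=0·1, αω(v)=4·0, βω(u)=21·0; sum ≡ 0  ⇒  +1.
(a,b)_13: α=2, u≡8; β=7, v≡3 (mod 13); (8|13)=-1, (3|13)=+1; sign (−1)^0·-1^7·+1^2 = -1.
(a,b)_29: α=1, u≡17; β=3, v≡18 (mod 29); (17|29)=-1, (18|29)=-1; sign (−1)^0·-1^3·-1^1 = +1.
(a,b)_∞: sgn(-551)=−, sgn(988494)=+, so +1.
(a,b)_19: α=3, u≡1; β=9, v≡4 (mod 19); (1|19)=+1, (4|19)=+1; sign (−1)^1·+1^9·+1^3 = -1.
(a,b)_5: α=0, u≡4; β=-4, v≡4 (mod 5); (4|5)=+1, (4|5)=+1; sign (−1)^0·+1^-4·+1^0 = +1.
(a,b)_11: α=-2, u≡10; β=-6, v≡5 (mod 11); (10|11)=-1, (5|11)=+1; sign (−1)^0·-1^-6·+1^-2 = +1.
(a,b)_3: α=2, u≡1; β=3, v≡2 (mod 3); (1|3)=+1, (2|3)=-1; sign (−1)^0·+1^3·-1^2 = +1.
Ram(-551, 988494) = {13, 19}; no ℚ_13-point on the conic.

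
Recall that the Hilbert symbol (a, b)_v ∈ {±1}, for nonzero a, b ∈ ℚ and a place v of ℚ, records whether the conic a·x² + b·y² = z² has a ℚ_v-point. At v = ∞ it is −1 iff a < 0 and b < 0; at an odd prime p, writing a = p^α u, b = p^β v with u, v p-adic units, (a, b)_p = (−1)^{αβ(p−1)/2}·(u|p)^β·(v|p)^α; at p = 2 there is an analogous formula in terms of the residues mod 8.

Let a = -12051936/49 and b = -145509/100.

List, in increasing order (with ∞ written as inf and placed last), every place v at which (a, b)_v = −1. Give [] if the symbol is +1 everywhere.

Mod squares: a ≡ -83694, b ≡ -861. Check v ∈ {∞, 2, 3, 5, 7, 13, 29, 37, 41}.
v=7: a=7^-2·(≡6), b=7^1·(≡5) mod 7; (6|7)=-1, (5|7)=-1; (−1)^{-2·1·3}·(-1)^1·(-1)^-2 = -1.
v=2: v_2(a)=5, v_2(b)=-2; units ≡ 1, 3 (mod 8); ε·ε+αω+βω = 0·1+5·1+-2·0 ≡ 1  ⇒  (a,b)_2 = -1.
v=13: a=13^1·(≡1), b=13^2·(≡4) mod 13; (1|13)=+1, (4|13)=+1; (−1)^{1·2·6}·(+1)^2·(+1)^1 = +1.
v=29: a=29^1·(≡8), b=29^0·(≡1) mod 29; (8|29)=-1, (1|29)=+1; (−1)^{1·0·14}·(-1)^0·(+1)^1 = +1.
v=∞: -83694 < 0 and -861 < 0  ⇒  (a,b)_∞ = -1.
v=37: a=37^1·(≡14), b=37^0·(≡9) mod 37; (14|37)=-1, (9|37)=+1; (−1)^{1·0·18}·(-1)^0·(+1)^1 = +1.
v=41: a=41^0·(≡12), b=41^1·(≡1) mod 41; (12|41)=-1, (1|41)=+1; (−1)^{0·1·20}·(-1)^1·(+1)^0 = -1.
v=5: a=5^0·(≡1), b=5^-2·(≡4) mod 5; (1|5)=+1, (4|5)=+1; (−1)^{0·-2·2}·(+1)^-2·(+1)^0 = +1.
v=3: a=3^3·(≡2), b=3^1·(≡1) mod 3; (2|3)=-1, (1|3)=+1; (−1)^{3·1·1}·(-1)^1·(+1)^3 = +1.
Ram(-83694, -861) = {2, 7, 41, ∞}; no ℚ_2-point on the conic.

[2, 7, 41, inf]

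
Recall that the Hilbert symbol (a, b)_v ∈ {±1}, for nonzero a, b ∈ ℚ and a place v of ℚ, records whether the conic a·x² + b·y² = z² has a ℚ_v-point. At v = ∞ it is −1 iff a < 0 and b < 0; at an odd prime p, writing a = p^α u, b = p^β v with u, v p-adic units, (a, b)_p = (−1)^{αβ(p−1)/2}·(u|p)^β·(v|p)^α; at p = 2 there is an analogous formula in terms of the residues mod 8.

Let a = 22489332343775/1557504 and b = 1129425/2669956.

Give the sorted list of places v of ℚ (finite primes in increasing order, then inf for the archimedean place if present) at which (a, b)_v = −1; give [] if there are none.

[3, 19, 23, 43]

Mod squares: a ≡ 18791, b ≡ 33. Check v ∈ {∞, 2, 3, 5, 11, 13, 17, 19, 23, 37, 43}.
v=43: a=43^1·(≡5), b=43^-2·(≡27) mod 43; (5|43)=-1, (27|43)=-1; (−1)^{1·-2·21}·(-1)^-2·(-1)^1 = -1.
v=19: a=19^1·(≡11), b=19^-2·(≡13) mod 19; (11|19)=+1, (13|19)=-1; (−1)^{1·-2·9}·(+1)^-2·(-1)^1 = -1.
v=2: v_2(a)=-10, v_2(b)=-2; units ≡ 7, 1 (mod 8); ε·ε+αω+βω = 1·0+-10·0+-2·0 ≡ 0  ⇒  (a,b)_2 = +1.
v=13: a=13^-2·(≡2), b=13^0·(≡8) mod 13; (2|13)=-1, (8|13)=-1; (−1)^{-2·0·6}·(-1)^0·(-1)^-2 = +1.
v=3: a=3^-2·(≡2), b=3^1·(≡2) mod 3; (2|3)=-1, (2|3)=-1; (−1)^{-2·1·1}·(-1)^1·(-1)^-2 = -1.
v=23: a=23^1·(≡3), b=23^0·(≡10) mod 23; (3|23)=+1, (10|23)=-1; (−1)^{1·0·11}·(+1)^0·(-1)^1 = -1.
v=37: a=37^2·(≡32), b=37^2·(≡26) mod 37; (32|37)=-1, (26|37)=+1; (−1)^{2·2·18}·(-1)^2·(+1)^2 = +1.
v=∞: 18791 > 0 and 33 > 0  ⇒  (a,b)_∞ = +1.
v=17: a=17^2·(≡10), b=17^0·(≡16) mod 17; (10|17)=-1, (16|17)=+1; (−1)^{2·0·8}·(-1)^0·(+1)^2 = +1.
v=5: a=5^2·(≡4), b=5^2·(≡2) mod 5; (4|5)=+1, (2|5)=-1; (−1)^{2·2·2}·(+1)^2·(-1)^2 = +1.
v=11: a=11^2·(≡1), b=11^1·(≡4) mod 11; (1|11)=+1, (4|11)=+1; (−1)^{2·1·5}·(+1)^1·(+1)^2 = +1.
|Ram(18791, 33)| = 4, even; anisotropic at {3, 19, 23, 43}.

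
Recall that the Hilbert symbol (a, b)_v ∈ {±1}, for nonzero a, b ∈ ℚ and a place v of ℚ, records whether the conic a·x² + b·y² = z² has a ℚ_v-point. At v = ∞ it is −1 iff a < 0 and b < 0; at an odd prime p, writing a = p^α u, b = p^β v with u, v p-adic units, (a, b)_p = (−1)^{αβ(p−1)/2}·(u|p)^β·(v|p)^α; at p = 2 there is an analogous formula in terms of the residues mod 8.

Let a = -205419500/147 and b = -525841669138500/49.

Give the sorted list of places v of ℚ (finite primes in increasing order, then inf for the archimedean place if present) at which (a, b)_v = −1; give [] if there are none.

[2, 13, 17, inf]

(a, b) ≡ (-36465, -65) mod (ℚ^×)²; places V = {2, 3, 5, 7, 11, 13, 17, ∞}.
(a,b)_2: α=2, β=2; u≡7, v≡7 (mod 8); ε(u)ε(v)=1·1, αω(v)=2·0, βω(u)=2·0; sum ≡ 1  ⇒  -1.
(a,b)_5: α=3, u≡2; β=3, v≡3 (mod 5); (2|5)=-1, (3|5)=-1; sign (−1)^0·-1^3·-1^3 = +1.
(a,b)_7: α=-2, u≡5; β=-2, v≡6 (mod 7); (5|7)=-1, (6|7)=-1; sign (−1)^0·-1^-2·-1^-2 = +1.
(a,b)_17: α=1, u≡6; β=2, v≡10 (mod 17); (6|17)=-1, (10|17)=-1; sign (−1)^0·-1^2·-1^1 = -1.
(a,b)_11: α=1, u≡6; β=2, v≡1 (mod 11); (6|11)=-1, (1|11)=+1; sign (−1)^0·-1^2·+1^1 = +1.
(a,b)_3: α=-1, u≡1; β=4, v≡1 (mod 3); (1|3)=+1, (1|3)=+1; sign (−1)^0·+1^4·+1^-1 = +1.
(a,b)_∞: sgn(-36465)=−, sgn(-65)=−, so -1.
(a,b)_13: α=3, u≡12; β=5, v≡7 (mod 13); (12|13)=+1, (7|13)=-1; sign (−1)^0·+1^5·-1^3 = -1.
Ram(-36465, -65) = {2, 13, 17, ∞}; no ℚ_2-point on the conic.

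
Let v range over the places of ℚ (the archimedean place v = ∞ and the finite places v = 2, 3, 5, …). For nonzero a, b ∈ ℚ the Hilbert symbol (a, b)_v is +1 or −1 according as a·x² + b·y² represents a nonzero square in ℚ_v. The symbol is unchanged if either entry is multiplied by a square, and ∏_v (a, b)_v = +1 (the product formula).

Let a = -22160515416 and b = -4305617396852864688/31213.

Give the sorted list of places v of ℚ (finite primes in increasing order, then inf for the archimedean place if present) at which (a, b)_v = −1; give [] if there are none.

(a, b) ≡ (-3295734, -1599) mod (ℚ^×)²; places V = {2, 3, 7, 13, 29, 31, 41, 47, ∞}.
(a,b)_13: α=1, u≡11; β=-1, v≡6 (mod 13); (11|13)=-1, (6|13)=-1; sign (−1)^0·-1^-1·-1^1 = +1.
(a,b)_∞: sgn(-3295734)=−, sgn(-1599)=−, so -1.
(a,b)_7: α=0, u≡3; β=-4, v≡1 (mod 7); (3|7)=-1, (1|7)=+1; sign (−1)^0·-1^-4·+1^0 = +1.
(a,b)_2: α=3, β=4; u≡5, v≡1 (mod 8); ε(u)ε(v)=0·0, αω(v)=3·0, βω(u)=4·1; sum ≡ 0  ⇒  +1.
(a,b)_31: α=1, u≡14; β=2, v≡17 (mod 31); (14|31)=+1, (17|31)=-1; sign (−1)^0·+1^2·-1^1 = -1.
(a,b)_41: α=2, u≡40; β=3, v≡20 (mod 41); (40|41)=+1, (20|41)=+1; sign (−1)^0·+1^3·+1^2 = +1.
(a,b)_29: α=1, u≡9; β=2, v≡16 (mod 29); (9|29)=+1, (16|29)=+1; sign (−1)^0·+1^2·+1^1 = +1.
(a,b)_3: α=1, u≡1; β=7, v≡1 (mod 3); (1|3)=+1, (1|3)=+1; sign (−1)^1·+1^7·+1^1 = -1.
(a,b)_47: α=1, u≡6; β=2, v≡35 (mod 47); (6|47)=+1, (35|47)=-1; sign (−1)^0·+1^2·-1^1 = -1.
(-3295734, -1599 / ℚ) ramifies at {3, 31, 47, ∞}: a division algebra.

[3, 31, 47, inf]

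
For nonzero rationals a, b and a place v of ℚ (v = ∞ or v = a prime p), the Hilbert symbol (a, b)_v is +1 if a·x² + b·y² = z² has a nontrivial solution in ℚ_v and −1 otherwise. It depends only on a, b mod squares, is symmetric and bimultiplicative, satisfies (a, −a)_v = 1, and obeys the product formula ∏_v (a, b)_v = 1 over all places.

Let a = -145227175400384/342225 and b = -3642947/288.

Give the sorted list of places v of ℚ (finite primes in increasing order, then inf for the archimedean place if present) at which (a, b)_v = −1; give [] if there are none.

[29, inf]

Mod squares: a ≡ -51359, b ≡ -60214. Check v ∈ {∞, 2, 3, 5, 7, 11, 13, 17, 23, 29}.
v=2: v_2(a)=6, v_2(b)=-5; units ≡ 1, 5 (mod 8); ε·ε+αω+βω = 0·0+6·1+-5·0 ≡ 0  ⇒  (a,b)_2 = +1.
v=7: a=7^1·(≡6), b=7^1·(≡1) mod 7; (6|7)=-1, (1|7)=+1; (−1)^{1·1·3}·(-1)^1·(+1)^1 = +1.
v=29: a=29^1·(≡21), b=29^0·(≡27) mod 29; (21|29)=-1, (27|29)=-1; (−1)^{1·0·14}·(-1)^0·(-1)^1 = -1.
v=13: a=13^-2·(≡4), b=13^0·(≡2) mod 13; (4|13)=+1, (2|13)=-1; (−1)^{-2·0·6}·(+1)^0·(-1)^-2 = +1.
v=∞: -51359 < 0 and -60214 < 0  ⇒  (a,b)_∞ = -1.
v=5: a=5^-2·(≡4), b=5^0·(≡1) mod 5; (4|5)=+1, (1|5)=+1; (−1)^{-2·0·2}·(+1)^0·(+1)^-2 = +1.
v=11: a=11^1·(≡6), b=11^3·(≡1) mod 11; (6|11)=-1, (1|11)=+1; (−1)^{1·3·5}·(-1)^3·(+1)^1 = +1.
v=3: a=3^-4·(≡1), b=3^-2·(≡2) mod 3; (1|3)=+1, (2|3)=-1; (−1)^{-4·-2·1}·(+1)^-2·(-1)^-4 = +1.
v=23: a=23^3·(≡10), b=23^1·(≡1) mod 23; (10|23)=-1, (1|23)=+1; (−1)^{3·1·11}·(-1)^1·(+1)^3 = +1.
v=17: a=17^4·(≡9), b=17^1·(≡6) mod 17; (9|17)=+1, (6|17)=-1; (−1)^{4·1·8}·(+1)^1·(-1)^4 = +1.
|Ram(-51359, -60214)| = 2, even; anisotropic at {29, ∞}.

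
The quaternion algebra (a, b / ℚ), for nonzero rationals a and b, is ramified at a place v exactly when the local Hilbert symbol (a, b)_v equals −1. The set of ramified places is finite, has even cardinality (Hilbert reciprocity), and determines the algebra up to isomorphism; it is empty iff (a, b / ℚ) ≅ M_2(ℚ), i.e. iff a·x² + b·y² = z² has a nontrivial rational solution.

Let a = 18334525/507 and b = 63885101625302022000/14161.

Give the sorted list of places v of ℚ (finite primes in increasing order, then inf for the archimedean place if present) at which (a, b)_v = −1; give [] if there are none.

Mod squares: a ≡ 18183, b ≡ 45695. Check v ∈ {∞, 2, 3, 5, 7, 11, 13, 17, 19, 29, 37}.
v=7: a=7^0·(≡2), b=7^-2·(≡6) mod 7; (2|7)=+1, (6|7)=-1; (−1)^{0·-2·3}·(+1)^-2·(-1)^0 = +1.
v=11: a=11^3·(≡3), b=11^0·(≡3) mod 11; (3|11)=+1, (3|11)=+1; (−1)^{3·0·5}·(+1)^0·(+1)^3 = +1.
v=29: a=29^1·(≡8), b=29^4·(≡20) mod 29; (8|29)=-1, (20|29)=+1; (−1)^{1·4·14}·(-1)^4·(+1)^1 = +1.
v=∞: 18183 > 0 and 45695 > 0  ⇒  (a,b)_∞ = +1.
v=19: a=19^1·(≡9), b=19^3·(≡4) mod 19; (9|19)=+1, (4|19)=+1; (−1)^{1·3·9}·(+1)^3·(+1)^1 = -1.
v=3: a=3^-1·(≡1), b=3^4·(≡2) mod 3; (1|3)=+1, (2|3)=-1; (−1)^{-1·4·1}·(+1)^4·(-1)^-1 = -1.
v=5: a=5^2·(≡3), b=5^3·(≡1) mod 5; (3|5)=-1, (1|5)=+1; (−1)^{2·3·2}·(-1)^3·(+1)^2 = -1.
v=2: v_2(a)=0, v_2(b)=4; units ≡ 7, 7 (mod 8); ε·ε+αω+βω = 1·1+0·0+4·0 ≡ 1  ⇒  (a,b)_2 = -1.
v=13: a=13^-2·(≡9), b=13^3·(≡7) mod 13; (9|13)=+1, (7|13)=-1; (−1)^{-2·3·6}·(+1)^3·(-1)^-2 = +1.
v=37: a=37^0·(≡1), b=37^1·(≡14) mod 37; (1|37)=+1, (14|37)=-1; (−1)^{0·1·18}·(+1)^1·(-1)^0 = +1.
v=17: a=17^0·(≡3), b=17^-2·(≡1) mod 17; (3|17)=-1, (1|17)=+1; (−1)^{0·-2·8}·(-1)^-2·(+1)^0 = +1.
Ram(18183, 45695) = {2, 3, 5, 19}; no ℚ_2-point on the conic.

[2, 3, 5, 19]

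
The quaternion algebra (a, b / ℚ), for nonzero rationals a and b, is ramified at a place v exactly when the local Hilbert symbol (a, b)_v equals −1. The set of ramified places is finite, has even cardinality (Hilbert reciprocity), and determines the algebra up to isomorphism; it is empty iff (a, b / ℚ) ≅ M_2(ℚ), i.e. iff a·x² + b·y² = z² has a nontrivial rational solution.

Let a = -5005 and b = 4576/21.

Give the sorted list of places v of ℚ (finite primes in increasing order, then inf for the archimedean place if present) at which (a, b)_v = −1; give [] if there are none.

[3, 11]

Mod squares: a ≡ -5005, b ≡ 6006. Check v ∈ {∞, 2, 3, 5, 7, 11, 13}.
v=∞: -5005 < 0 and 6006 > 0  ⇒  (a,b)_∞ = +1.
v=3: a=3^0·(≡2), b=3^-1·(≡1) mod 3; (2|3)=-1, (1|3)=+1; (−1)^{0·-1·1}·(-1)^-1·(+1)^0 = -1.
v=2: v_2(a)=0, v_2(b)=5; units ≡ 3, 3 (mod 8); ε·ε+αω+βω = 1·1+0·1+5·1 ≡ 0  ⇒  (a,b)_2 = +1.
v=7: a=7^1·(≡6), b=7^-1·(≡4) mod 7; (6|7)=-1, (4|7)=+1; (−1)^{1·-1·3}·(-1)^-1·(+1)^1 = +1.
v=13: a=13^1·(≡5), b=13^1·(≡5) mod 13; (5|13)=-1, (5|13)=-1; (−1)^{1·1·6}·(-1)^1·(-1)^1 = +1.
v=11: a=11^1·(≡7), b=11^1·(≡2) mod 11; (7|11)=-1, (2|11)=-1; (−1)^{1·1·5}·(-1)^1·(-1)^1 = -1.
v=5: a=5^1·(≡4), b=5^0·(≡1) mod 5; (4|5)=+1, (1|5)=+1; (−1)^{1·0·2}·(+1)^0·(+1)^1 = +1.
Ram(-5005, 6006) = {3, 11}; no ℚ_3-point on the conic.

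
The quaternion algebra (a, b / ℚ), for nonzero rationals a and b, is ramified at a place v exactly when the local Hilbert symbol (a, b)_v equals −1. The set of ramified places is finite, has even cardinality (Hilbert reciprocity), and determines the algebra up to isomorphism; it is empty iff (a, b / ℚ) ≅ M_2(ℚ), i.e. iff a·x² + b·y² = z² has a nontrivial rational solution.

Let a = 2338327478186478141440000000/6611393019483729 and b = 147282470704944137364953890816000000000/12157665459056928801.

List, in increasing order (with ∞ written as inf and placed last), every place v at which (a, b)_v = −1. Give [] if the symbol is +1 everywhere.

Mod squares: a ≡ 35, b ≡ 7315. Check v ∈ {∞, 2, 3, 5, 7, 11, 17, 19, 31}.
v=11: a=11^4·(≡6), b=11^5·(≡9) mod 11; (6|11)=-1, (9|11)=+1; (−1)^{4·5·5}·(-1)^5·(+1)^4 = -1.
v=7: a=7^3·(≡5), b=7^5·(≡2) mod 7; (5|7)=-1, (2|7)=+1; (−1)^{3·5·3}·(-1)^5·(+1)^3 = +1.
v=5: a=5^7·(≡3), b=5^9·(≡2) mod 5; (3|5)=-1, (2|5)=-1; (−1)^{7·9·2}·(-1)^9·(-1)^7 = +1.
v=17: a=17^-2·(≡2), b=17^0·(≡14) mod 17; (2|17)=+1, (14|17)=-1; (−1)^{-2·0·8}·(+1)^0·(-1)^-2 = +1.
v=19: a=19^2·(≡4), b=19^3·(≡6) mod 19; (4|19)=+1, (6|19)=+1; (−1)^{2·3·9}·(+1)^3·(+1)^2 = +1.
v=31: a=31^2·(≡4), b=31^4·(≡26) mod 31; (4|31)=+1, (26|31)=-1; (−1)^{2·4·15}·(+1)^4·(-1)^2 = +1.
v=3: a=3^-28·(≡2), b=3^-40·(≡1) mod 3; (2|3)=-1, (1|3)=+1; (−1)^{-28·-40·1}·(-1)^-40·(+1)^-28 = +1.
v=∞: 35 > 0 and 7315 > 0  ⇒  (a,b)_∞ = +1.
v=2: v_2(a)=34, v_2(b)=42; units ≡ 3, 3 (mod 8); ε·ε+αω+βω = 1·1+34·1+42·1 ≡ 1  ⇒  (a,b)_2 = -1.
|Ram(35, 7315)| = 2, even; anisotropic at {2, 11}.

[2, 11]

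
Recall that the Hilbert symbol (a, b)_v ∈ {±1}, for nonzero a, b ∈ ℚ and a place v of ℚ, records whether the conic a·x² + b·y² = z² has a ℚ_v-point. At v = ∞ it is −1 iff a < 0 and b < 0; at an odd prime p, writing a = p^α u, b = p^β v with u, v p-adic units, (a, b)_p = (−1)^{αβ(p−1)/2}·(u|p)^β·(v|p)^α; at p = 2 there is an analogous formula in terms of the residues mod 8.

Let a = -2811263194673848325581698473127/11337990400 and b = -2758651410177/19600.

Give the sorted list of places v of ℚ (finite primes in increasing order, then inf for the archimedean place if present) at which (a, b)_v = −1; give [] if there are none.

Mod squares: a ≡ -24087, b ≡ -7657. Check v ∈ {∞, 2, 3, 5, 7, 11, 13, 19, 31, 37, 41}.
v=5: a=5^-2·(≡3), b=5^-2·(≡2) mod 5; (3|5)=-1, (2|5)=-1; (−1)^{-2·-2·2}·(-1)^-2·(-1)^-2 = +1.
v=31: a=31^3·(≡24), b=31^1·(≡14) mod 31; (24|31)=-1, (14|31)=+1; (−1)^{3·1·15}·(-1)^1·(+1)^3 = +1.
v=11: a=11^-6·(≡3), b=11^0·(≡7) mod 11; (3|11)=+1, (7|11)=-1; (−1)^{-6·0·5}·(+1)^0·(-1)^-6 = +1.
v=7: a=7^5·(≡5), b=7^-2·(≡2) mod 7; (5|7)=-1, (2|7)=+1; (−1)^{5·-2·3}·(-1)^-2·(+1)^5 = +1.
v=19: a=19^4·(≡1), b=19^3·(≡13) mod 19; (1|19)=+1, (13|19)=-1; (−1)^{4·3·9}·(+1)^3·(-1)^4 = +1.
v=2: v_2(a)=-8, v_2(b)=-4; units ≡ 1, 7 (mod 8); ε·ε+αω+βω = 0·1+-8·0+-4·0 ≡ 0  ⇒  (a,b)_2 = +1.
v=13: a=13^2·(≡5), b=13^1·(≡1) mod 13; (5|13)=-1, (1|13)=+1; (−1)^{2·1·6}·(-1)^1·(+1)^2 = -1.
v=∞: -24087 < 0 and -7657 < 0  ⇒  (a,b)_∞ = -1.
v=3: a=3^7·(≡2), b=3^6·(≡2) mod 3; (2|3)=-1, (2|3)=-1; (−1)^{7·6·1}·(-1)^6·(-1)^7 = -1.
v=37: a=37^5·(≡22), b=37^2·(≡32) mod 37; (22|37)=-1, (32|37)=-1; (−1)^{5·2·18}·(-1)^2·(-1)^5 = -1.
v=41: a=41^2·(≡37), b=41^0·(≡20) mod 41; (37|41)=+1, (20|41)=+1; (−1)^{2·0·20}·(+1)^0·(+1)^2 = +1.
|Ram(-24087, -7657)| = 4, even; anisotropic at {3, 13, 37, ∞}.

[3, 13, 37, inf]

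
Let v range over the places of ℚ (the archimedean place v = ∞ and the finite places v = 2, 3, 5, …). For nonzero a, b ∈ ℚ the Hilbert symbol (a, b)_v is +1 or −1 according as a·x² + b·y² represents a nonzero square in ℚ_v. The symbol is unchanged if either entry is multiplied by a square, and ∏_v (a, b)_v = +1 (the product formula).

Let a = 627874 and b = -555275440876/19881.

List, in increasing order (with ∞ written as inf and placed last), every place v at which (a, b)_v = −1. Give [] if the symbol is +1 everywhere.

Mod squares: a ≡ 627874, b ≡ -280891. Check v ∈ {∞, 2, 3, 13, 17, 19, 31, 37, 41, 47}.
v=41: a=41^1·(≡21), b=41^1·(≡21) mod 41; (21|41)=+1, (21|41)=+1; (−1)^{1·1·20}·(+1)^1·(+1)^1 = +1.
v=∞: 627874 > 0 and -280891 < 0  ⇒  (a,b)_∞ = +1.
v=2: v_2(a)=1, v_2(b)=2; units ≡ 1, 5 (mod 8); ε·ε+αω+βω = 0·0+1·1+2·0 ≡ 1  ⇒  (a,b)_2 = -1.
v=17: a=17^0·(≡13), b=17^1·(≡1) mod 17; (13|17)=+1, (1|17)=+1; (−1)^{0·1·8}·(+1)^1·(+1)^0 = +1.
v=19: a=19^1·(≡5), b=19^2·(≡11) mod 19; (5|19)=+1, (11|19)=+1; (−1)^{1·2·9}·(+1)^2·(+1)^1 = +1.
v=37: a=37^0·(≡21), b=37^2·(≡35) mod 37; (21|37)=+1, (35|37)=-1; (−1)^{0·2·18}·(+1)^2·(-1)^0 = +1.
v=47: a=47^0·(≡1), b=47^-2·(≡8) mod 47; (1|47)=+1, (8|47)=+1; (−1)^{0·-2·23}·(+1)^-2·(+1)^0 = +1.
v=13: a=13^1·(≡3), b=13^1·(≡12) mod 13; (3|13)=+1, (12|13)=+1; (−1)^{1·1·6}·(+1)^1·(+1)^1 = +1.
v=3: a=3^0·(≡1), b=3^-2·(≡2) mod 3; (1|3)=+1, (2|3)=-1; (−1)^{0·-2·1}·(+1)^-2·(-1)^0 = +1.
v=31: a=31^1·(≡11), b=31^1·(≡12) mod 31; (11|31)=-1, (12|31)=-1; (−1)^{1·1·15}·(-1)^1·(-1)^1 = -1.
(627874, -280891 / ℚ) ramifies at {2, 31}: a division algebra.

[2, 31]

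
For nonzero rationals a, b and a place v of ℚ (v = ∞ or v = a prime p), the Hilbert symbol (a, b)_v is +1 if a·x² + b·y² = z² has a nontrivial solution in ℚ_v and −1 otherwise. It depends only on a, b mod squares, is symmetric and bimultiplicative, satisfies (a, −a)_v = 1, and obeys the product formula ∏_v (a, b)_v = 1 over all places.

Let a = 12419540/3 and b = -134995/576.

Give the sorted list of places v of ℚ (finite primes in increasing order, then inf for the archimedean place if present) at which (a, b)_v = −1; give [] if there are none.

[3, 19, 23, 29]

(a, b) ≡ (190095, -2755) mod (ℚ^×)²; places V = {2, 3, 5, 7, 19, 23, 29, ∞}.
(a,b)_3: α=-1, u≡2; β=-2, v≡2 (mod 3); (2|3)=-1, (2|3)=-1; sign (−1)^0·-1^-2·-1^-1 = -1.
(a,b)_∞: sgn(190095)=+, sgn(-2755)=−, so +1.
(a,b)_5: α=1, u≡1; β=1, v≡1 (mod 5); (1|5)=+1, (1|5)=+1; sign (−1)^0·+1^1·+1^1 = +1.
(a,b)_19: α=1, u≡1; β=1, v≡16 (mod 19); (1|19)=+1, (16|19)=+1; sign (−1)^1·+1^1·+1^1 = -1.
(a,b)_2: α=2, β=-6; u≡7, v≡5 (mod 8); ε(u)ε(v)=1·0, αω(v)=2·1, βω(u)=-6·0; sum ≡ 0  ⇒  +1.
(a,b)_29: α=1, u≡25; β=1, v≡11 (mod 29); (25|29)=+1, (11|29)=-1; sign (−1)^0·+1^1·-1^1 = -1.
(a,b)_7: α=2, u≡6; β=2, v≡5 (mod 7); (6|7)=-1, (5|7)=-1; sign (−1)^0·-1^2·-1^2 = +1.
(a,b)_23: α=1, u≡3; β=0, v≡15 (mod 23); (3|23)=+1, (15|23)=-1; sign (−1)^0·+1^0·-1^1 = -1.
|Ram(190095, -2755)| = 4, even; anisotropic at {3, 19, 23, 29}.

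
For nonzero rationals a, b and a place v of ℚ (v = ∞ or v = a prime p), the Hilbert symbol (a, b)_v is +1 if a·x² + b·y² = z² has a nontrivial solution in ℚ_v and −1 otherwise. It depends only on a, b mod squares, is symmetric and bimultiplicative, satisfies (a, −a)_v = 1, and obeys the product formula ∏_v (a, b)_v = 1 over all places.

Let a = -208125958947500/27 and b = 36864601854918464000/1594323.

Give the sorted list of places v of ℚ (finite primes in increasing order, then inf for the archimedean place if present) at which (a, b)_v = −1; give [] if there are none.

Mod squares: a ≡ -5217, b ≡ 263670. Check v ∈ {∞, 2, 3, 5, 11, 17, 37, 47}.
v=11: a=11^2·(≡2), b=11^3·(≡1) mod 11; (2|11)=-1, (1|11)=+1; (−1)^{2·3·5}·(-1)^3·(+1)^2 = -1.
v=2: v_2(a)=2, v_2(b)=9; units ≡ 7, 3 (mod 8); ε·ε+αω+βω = 1·1+2·1+9·0 ≡ 1  ⇒  (a,b)_2 = -1.
v=37: a=37^3·(≡10), b=37^4·(≡35) mod 37; (10|37)=+1, (35|37)=-1; (−1)^{3·4·18}·(+1)^4·(-1)^3 = -1.
v=5: a=5^4·(≡2), b=5^3·(≡4) mod 5; (2|5)=-1, (4|5)=+1; (−1)^{4·3·2}·(-1)^3·(+1)^4 = -1.
v=47: a=47^1·(≡20), b=47^1·(≡14) mod 47; (20|47)=-1, (14|47)=+1; (−1)^{1·1·23}·(-1)^1·(+1)^1 = +1.
v=∞: -5217 < 0 and 263670 > 0  ⇒  (a,b)_∞ = +1.
v=3: a=3^-3·(≡1), b=3^-13·(≡2) mod 3; (1|3)=+1, (2|3)=-1; (−1)^{-3·-13·1}·(+1)^-13·(-1)^-3 = +1.
v=17: a=17^2·(≡8), b=17^3·(≡12) mod 17; (8|17)=+1, (12|17)=-1; (−1)^{2·3·8}·(+1)^3·(-1)^2 = +1.
|Ram(-5217, 263670)| = 4, even; anisotropic at {2, 5, 11, 37}.

[2, 5, 11, 37]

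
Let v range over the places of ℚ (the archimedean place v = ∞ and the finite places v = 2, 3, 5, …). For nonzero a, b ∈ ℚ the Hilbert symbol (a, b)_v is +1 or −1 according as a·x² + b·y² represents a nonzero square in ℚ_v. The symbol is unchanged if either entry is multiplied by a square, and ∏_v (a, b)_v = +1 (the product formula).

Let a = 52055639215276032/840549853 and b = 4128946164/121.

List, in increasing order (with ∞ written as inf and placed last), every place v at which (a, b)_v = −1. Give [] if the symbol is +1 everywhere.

Mod squares: a ≡ 10374, b ≡ 21. Check v ∈ {∞, 2, 3, 7, 11, 13, 17, 19, 41, 43}.
v=7: a=7^1·(≡5), b=7^1·(≡5) mod 7; (5|7)=-1, (5|7)=-1; (−1)^{1·1·3}·(-1)^1·(-1)^1 = -1.
v=43: a=43^-2·(≡36), b=43^0·(≡1) mod 43; (36|43)=+1, (1|43)=+1; (−1)^{-2·0·21}·(+1)^0·(+1)^-2 = +1.
v=11: a=11^-2·(≡1), b=11^-2·(≡2) mod 11; (1|11)=+1, (2|11)=-1; (−1)^{-2·-2·5}·(+1)^-2·(-1)^-2 = +1.
v=3: a=3^9·(≡2), b=3^5·(≡1) mod 3; (2|3)=-1, (1|3)=+1; (−1)^{9·5·1}·(-1)^5·(+1)^9 = +1.
v=13: a=13^-1·(≡5), b=13^0·(≡11) mod 13; (5|13)=-1, (11|13)=-1; (−1)^{-1·0·6}·(-1)^0·(-1)^-1 = -1.
v=41: a=41^2·(≡23), b=41^2·(≡33) mod 41; (23|41)=+1, (33|41)=+1; (−1)^{2·2·20}·(+1)^2·(+1)^2 = +1.
v=19: a=19^3·(≡15), b=19^2·(≡8) mod 19; (15|19)=-1, (8|19)=-1; (−1)^{3·2·9}·(-1)^2·(-1)^3 = -1.
v=2: v_2(a)=15, v_2(b)=2; units ≡ 3, 5 (mod 8); ε·ε+αω+βω = 1·0+15·1+2·1 ≡ 1  ⇒  (a,b)_2 = -1.
v=∞: 10374 > 0 and 21 > 0  ⇒  (a,b)_∞ = +1.
v=17: a=17^-2·(≡1), b=17^0·(≡1) mod 17; (1|17)=+1, (1|17)=+1; (−1)^{-2·0·8}·(+1)^0·(+1)^-2 = +1.
(10374, 21 / ℚ) ramifies at {2, 7, 13, 19}: a division algebra.

[2, 7, 13, 19]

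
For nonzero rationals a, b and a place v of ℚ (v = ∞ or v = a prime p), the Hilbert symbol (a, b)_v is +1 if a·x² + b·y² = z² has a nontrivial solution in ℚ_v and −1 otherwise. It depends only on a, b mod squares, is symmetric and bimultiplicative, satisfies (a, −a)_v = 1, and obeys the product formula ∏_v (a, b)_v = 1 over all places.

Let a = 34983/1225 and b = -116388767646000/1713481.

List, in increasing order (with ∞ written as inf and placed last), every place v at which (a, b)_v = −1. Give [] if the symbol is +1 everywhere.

[5, 23]

Mod squares: a ≡ 23, b ≡ -115. Check v ∈ {∞, 2, 3, 5, 7, 11, 13, 17, 23}.
v=∞: 23 > 0 and -115 < 0  ⇒  (a,b)_∞ = +1.
v=17: a=17^0·(≡14), b=17^-2·(≡15) mod 17; (14|17)=-1, (15|17)=+1; (−1)^{0·-2·8}·(-1)^-2·(+1)^0 = +1.
v=7: a=7^-2·(≡1), b=7^-2·(≡1) mod 7; (1|7)=+1, (1|7)=+1; (−1)^{-2·-2·3}·(+1)^-2·(+1)^-2 = +1.
v=13: a=13^2·(≡4), b=13^0·(≡7) mod 13; (4|13)=+1, (7|13)=-1; (−1)^{2·0·6}·(+1)^0·(-1)^2 = +1.
v=3: a=3^2·(≡2), b=3^14·(≡2) mod 3; (2|3)=-1, (2|3)=-1; (−1)^{2·14·1}·(-1)^14·(-1)^2 = +1.
v=23: a=23^1·(≡12), b=23^3·(≡1) mod 23; (12|23)=+1, (1|23)=+1; (−1)^{1·3·11}·(+1)^3·(+1)^1 = -1.
v=11: a=11^0·(≡9), b=11^-2·(≡2) mod 11; (9|11)=+1, (2|11)=-1; (−1)^{0·-2·5}·(+1)^-2·(-1)^0 = +1.
v=5: a=5^-2·(≡2), b=5^3·(≡2) mod 5; (2|5)=-1, (2|5)=-1; (−1)^{-2·3·2}·(-1)^3·(-1)^-2 = -1.
v=2: v_2(a)=0, v_2(b)=4; units ≡ 7, 5 (mod 8); ε·ε+αω+βω = 1·0+0·1+4·0 ≡ 0  ⇒  (a,b)_2 = +1.
|Ram(23, -115)| = 2, even; anisotropic at {5, 23}.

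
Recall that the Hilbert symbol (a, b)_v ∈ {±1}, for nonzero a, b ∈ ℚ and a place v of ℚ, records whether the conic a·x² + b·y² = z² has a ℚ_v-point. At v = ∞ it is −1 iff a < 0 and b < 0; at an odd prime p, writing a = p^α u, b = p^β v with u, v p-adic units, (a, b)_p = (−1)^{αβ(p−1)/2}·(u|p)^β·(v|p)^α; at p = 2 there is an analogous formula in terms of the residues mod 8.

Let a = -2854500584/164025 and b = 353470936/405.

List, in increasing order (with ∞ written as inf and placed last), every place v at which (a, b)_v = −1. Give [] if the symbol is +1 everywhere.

(a, b) ≡ (-26, 15470) mod (ℚ^×)²; places V = {2, 3, 5, 7, 13, 17, 31, ∞}.
(a,b)_31: α=2, u≡19; β=0, v≡4 (mod 31); (19|31)=+1, (4|31)=+1; sign (−1)^0·+1^0·+1^2 = +1.
(a,b)_3: α=-8, u≡1; β=-4, v≡2 (mod 3); (1|3)=+1, (2|3)=-1; sign (−1)^0·+1^-4·-1^-8 = +1.
(a,b)_17: α=0, u≡15; β=1, v≡1 (mod 17); (15|17)=+1, (1|17)=+1; sign (−1)^0·+1^1·+1^0 = +1.
(a,b)_2: α=3, β=3; u≡3, v≡7 (mod 8); ε(u)ε(v)=1·1, αω(v)=3·0, βω(u)=3·1; sum ≡ 0  ⇒  +1.
(a,b)_∞: sgn(-26)=−, sgn(15470)=+, so +1.
(a,b)_13: α=5, u≡2; β=5, v≡8 (mod 13); (2|13)=-1, (8|13)=-1; sign (−1)^0·-1^5·-1^5 = +1.
(a,b)_5: α=-2, u≡1; β=-1, v≡1 (mod 5); (1|5)=+1, (1|5)=+1; sign (−1)^0·+1^-1·+1^-2 = +1.
(a,b)_7: α=0, u≡2; β=1, v≡3 (mod 7); (2|7)=+1, (3|7)=-1; sign (−1)^0·+1^1·-1^0 = +1.
Ram(a, b) = ∅: the form -26·x² + 15470·y² − z² is isotropic over every ℚ_v, so by Hasse–Minkowski it is isotropic over ℚ.

[]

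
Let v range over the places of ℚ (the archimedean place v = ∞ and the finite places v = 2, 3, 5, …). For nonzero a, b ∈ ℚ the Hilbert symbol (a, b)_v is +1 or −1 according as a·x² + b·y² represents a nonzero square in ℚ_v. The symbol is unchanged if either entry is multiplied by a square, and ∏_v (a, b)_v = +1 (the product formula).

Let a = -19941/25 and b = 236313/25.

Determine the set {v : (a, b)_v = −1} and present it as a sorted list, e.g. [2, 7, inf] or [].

Mod squares: a ≡ -69, b ≡ 217. Check v ∈ {∞, 2, 3, 5, 7, 11, 17, 23, 31}.
v=7: a=7^0·(≡4), b=7^1·(≡3) mod 7; (4|7)=+1, (3|7)=-1; (−1)^{0·1·3}·(+1)^1·(-1)^0 = +1.
v=5: a=5^-2·(≡4), b=5^-2·(≡3) mod 5; (4|5)=+1, (3|5)=-1; (−1)^{-2·-2·2}·(+1)^-2·(-1)^-2 = +1.
v=∞: -69 < 0 and 217 > 0  ⇒  (a,b)_∞ = +1.
v=31: a=31^0·(≡22), b=31^1·(≡16) mod 31; (22|31)=-1, (16|31)=+1; (−1)^{0·1·15}·(-1)^1·(+1)^0 = -1.
v=23: a=23^1·(≡15), b=23^0·(≡17) mod 23; (15|23)=-1, (17|23)=-1; (−1)^{1·0·11}·(-1)^0·(-1)^1 = -1.
v=17: a=17^2·(≡2), b=17^0·(≡8) mod 17; (2|17)=+1, (8|17)=+1; (−1)^{2·0·8}·(+1)^0·(+1)^2 = +1.
v=11: a=11^0·(≡8), b=11^2·(≡2) mod 11; (8|11)=-1, (2|11)=-1; (−1)^{0·2·5}·(-1)^2·(-1)^0 = +1.
v=3: a=3^1·(≡1), b=3^2·(≡1) mod 3; (1|3)=+1, (1|3)=+1; (−1)^{1·2·1}·(+1)^2·(+1)^1 = +1.
v=2: v_2(a)=0, v_2(b)=0; units ≡ 3, 1 (mod 8); ε·ε+αω+βω = 1·0+0·0+0·1 ≡ 0  ⇒  (a,b)_2 = +1.
Ram(-69, 217) = {23, 31}; no ℚ_23-point on the conic.

[23, 31]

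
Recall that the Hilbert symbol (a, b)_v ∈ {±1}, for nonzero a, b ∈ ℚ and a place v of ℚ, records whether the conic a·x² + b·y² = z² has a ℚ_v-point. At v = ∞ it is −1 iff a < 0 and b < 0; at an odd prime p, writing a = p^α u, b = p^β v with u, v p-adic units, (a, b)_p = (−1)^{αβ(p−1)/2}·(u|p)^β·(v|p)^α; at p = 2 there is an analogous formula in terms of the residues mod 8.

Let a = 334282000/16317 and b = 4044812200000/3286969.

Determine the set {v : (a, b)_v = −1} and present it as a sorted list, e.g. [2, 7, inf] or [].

(a, b) ≡ (182965, 4945) mod (ℚ^×)²; places V = {2, 3, 5, 7, 11, 13, 23, 37, 43, ∞}.
(a,b)_2: α=4, β=6; u≡5, v≡1 (mod 8); ε(u)ε(v)=0·0, αω(v)=4·0, βω(u)=6·1; sum ≡ 0  ⇒  +1.
(a,b)_5: α=3, u≡3; β=5, v≡1 (mod 5); (3|5)=-1, (1|5)=+1; sign (−1)^0·-1^5·+1^3 = -1.
(a,b)_43: α=1, u≡23; β=1, v≡42 (mod 43); (23|43)=+1, (42|43)=-1; sign (−1)^1·+1^1·-1^1 = +1.
(a,b)_3: α=-2, u≡1; β=0, v≡1 (mod 3); (1|3)=+1, (1|3)=+1; sign (−1)^0·+1^0·+1^-2 = +1.
(a,b)_7: α=-2, u≡6; β=-4, v≡3 (mod 7); (6|7)=-1, (3|7)=-1; sign (−1)^0·-1^-4·-1^-2 = +1.
(a,b)_11: α=0, u≡2; β=2, v≡2 (mod 11); (2|11)=-1, (2|11)=-1; sign (−1)^0·-1^2·-1^0 = +1.
(a,b)_37: α=-1, u≡29; β=-2, v≡31 (mod 37); (29|37)=-1, (31|37)=-1; sign (−1)^0·-1^-2·-1^-1 = -1.
(a,b)_13: α=2, u≡12; β=2, v≡11 (mod 13); (12|13)=+1, (11|13)=-1; sign (−1)^0·+1^2·-1^2 = +1.
(a,b)_∞: sgn(182965)=+, sgn(4945)=+, so +1.
(a,b)_23: α=1, u≡7; β=1, v≡3 (mod 23); (7|23)=-1, (3|23)=+1; sign (−1)^1·-1^1·+1^1 = +1.
|Ram(182965, 4945)| = 2, even; anisotropic at {5, 37}.

[5, 37]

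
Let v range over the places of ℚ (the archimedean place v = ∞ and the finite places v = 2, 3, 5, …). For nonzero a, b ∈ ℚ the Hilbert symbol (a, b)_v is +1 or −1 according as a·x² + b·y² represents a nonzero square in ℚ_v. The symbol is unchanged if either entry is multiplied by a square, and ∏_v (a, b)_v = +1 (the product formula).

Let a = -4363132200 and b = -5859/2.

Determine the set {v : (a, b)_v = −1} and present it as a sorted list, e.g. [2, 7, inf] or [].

(a, b) ≡ (-45402, -1302) mod (ℚ^×)²; places V = {2, 3, 5, 7, 23, 31, 47, ∞}.
(a,b)_7: α=1, u≡5; β=1, v≡5 (mod 7); (5|7)=-1, (5|7)=-1; sign (−1)^1·-1^1·-1^1 = -1.
(a,b)_47: α=1, u≡14; β=0, v≡8 (mod 47); (14|47)=+1, (8|47)=+1; sign (−1)^0·+1^0·+1^1 = +1.
(a,b)_5: α=2, u≡2; β=0, v≡3 (mod 5); (2|5)=-1, (3|5)=-1; sign (−1)^0·-1^0·-1^2 = +1.
(a,b)_3: α=1, u≡1; β=3, v≡1 (mod 3); (1|3)=+1, (1|3)=+1; sign (−1)^1·+1^3·+1^1 = -1.
(a,b)_∞: sgn(-45402)=−, sgn(-1302)=−, so -1.
(a,b)_2: α=3, β=-1; u≡3, v≡5 (mod 8); ε(u)ε(v)=1·0, αω(v)=3·1, βω(u)=-1·1; sum ≡ 0  ⇒  +1.
(a,b)_23: α=1, u≡1; β=0, v≡3 (mod 23); (1|23)=+1, (3|23)=+1; sign (−1)^0·+1^0·+1^1 = +1.
(a,b)_31: α=2, u≡29; β=1, v≡14 (mod 31); (29|31)=-1, (14|31)=+1; sign (−1)^0·-1^1·+1^2 = -1.
Ram(-45402, -1302) = {3, 7, 31, ∞}; no ℚ_3-point on the conic.

[3, 7, 31, inf]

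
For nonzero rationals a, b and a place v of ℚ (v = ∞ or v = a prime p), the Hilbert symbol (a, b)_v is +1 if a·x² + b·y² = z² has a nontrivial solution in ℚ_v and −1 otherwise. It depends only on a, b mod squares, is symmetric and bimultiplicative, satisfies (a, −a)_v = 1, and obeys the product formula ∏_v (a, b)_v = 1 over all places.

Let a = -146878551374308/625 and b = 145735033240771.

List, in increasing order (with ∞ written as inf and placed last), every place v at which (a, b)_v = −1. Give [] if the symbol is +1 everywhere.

Mod squares: a ≡ -96577, b ≡ 110773819. Check v ∈ {∞, 2, 5, 13, 17, 19, 23, 31, 37}.
v=5: a=5^-4·(≡2), b=5^0·(≡1) mod 5; (2|5)=-1, (1|5)=+1; (−1)^{-4·0·2}·(-1)^0·(+1)^-4 = +1.
v=23: a=23^1·(≡20), b=23^1·(≡17) mod 23; (20|23)=-1, (17|23)=-1; (−1)^{1·1·11}·(-1)^1·(-1)^1 = -1.
v=31: a=31^2·(≡16), b=31^3·(≡19) mod 31; (16|31)=+1, (19|31)=+1; (−1)^{2·3·15}·(+1)^3·(+1)^2 = +1.
v=19: a=19^1·(≡6), b=19^1·(≡10) mod 19; (6|19)=+1, (10|19)=-1; (−1)^{1·1·9}·(+1)^1·(-1)^1 = +1.
v=13: a=13^1·(≡2), b=13^1·(≡6) mod 13; (2|13)=-1, (6|13)=-1; (−1)^{1·1·6}·(-1)^1·(-1)^1 = +1.
v=2: v_2(a)=2, v_2(b)=0; units ≡ 7, 3 (mod 8); ε·ε+αω+βω = 1·1+2·1+0·0 ≡ 1  ⇒  (a,b)_2 = -1.
v=∞: -96577 < 0 and 110773819 > 0  ⇒  (a,b)_∞ = +1.
v=37: a=37^2·(≡12), b=37^3·(≡5) mod 37; (12|37)=+1, (5|37)=-1; (−1)^{2·3·18}·(+1)^3·(-1)^2 = +1.
v=17: a=17^3·(≡5), b=17^1·(≡6) mod 17; (5|17)=-1, (6|17)=-1; (−1)^{3·1·8}·(-1)^1·(-1)^3 = +1.
(-96577, 110773819 / ℚ) ramifies at {2, 23}: a division algebra.

[2, 23]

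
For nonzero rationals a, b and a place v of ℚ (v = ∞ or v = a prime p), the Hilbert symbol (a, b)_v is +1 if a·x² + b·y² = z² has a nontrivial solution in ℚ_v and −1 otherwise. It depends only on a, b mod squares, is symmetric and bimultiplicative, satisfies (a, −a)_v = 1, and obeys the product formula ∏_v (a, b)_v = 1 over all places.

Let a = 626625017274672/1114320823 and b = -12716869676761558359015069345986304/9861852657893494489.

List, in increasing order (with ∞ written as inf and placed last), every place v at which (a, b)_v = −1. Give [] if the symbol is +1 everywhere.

Mod squares: a ≡ 119301, b ≡ -551. Check v ∈ {∞, 2, 3, 7, 11, 13, 19, 23, 29, 31, 37}.
v=13: a=13^1·(≡1), b=13^2·(≡7) mod 13; (1|13)=+1, (7|13)=-1; (−1)^{1·2·6}·(+1)^2·(-1)^1 = -1.
v=∞: 119301 > 0 and -551 < 0  ⇒  (a,b)_∞ = +1.
v=2: v_2(a)=4, v_2(b)=8; units ≡ 5, 1 (mod 8); ε·ε+αω+βω = 0·0+4·0+8·1 ≡ 0  ⇒  (a,b)_2 = +1.
v=3: a=3^3·(≡2), b=3^4·(≡1) mod 3; (2|3)=-1, (1|3)=+1; (−1)^{3·4·1}·(-1)^4·(+1)^3 = +1.
v=19: a=19^3·(≡16), b=19^7·(≡7) mod 19; (16|19)=+1, (7|19)=+1; (−1)^{3·7·9}·(+1)^7·(+1)^3 = -1.
v=31: a=31^-2·(≡3), b=31^-6·(≡20) mod 31; (3|31)=-1, (20|31)=+1; (−1)^{-2·-6·15}·(-1)^-6·(+1)^-2 = +1.
v=23: a=23^1·(≡16), b=23^4·(≡18) mod 23; (16|23)=+1, (18|23)=+1; (−1)^{1·4·11}·(+1)^4·(+1)^1 = +1.
v=11: a=11^-2·(≡8), b=11^-2·(≡8) mod 11; (8|11)=-1, (8|11)=-1; (−1)^{-2·-2·5}·(-1)^-2·(-1)^-2 = +1.
v=7: a=7^-1·(≡5), b=7^-2·(≡2) mod 7; (5|7)=-1, (2|7)=+1; (−1)^{-1·-2·3}·(-1)^-2·(+1)^-1 = +1.
v=29: a=29^4·(≡28), b=29^9·(≡21) mod 29; (28|29)=+1, (21|29)=-1; (−1)^{4·9·14}·(+1)^9·(-1)^4 = +1.
v=37: a=37^-2·(≡17), b=37^-4·(≡1) mod 37; (17|37)=-1, (1|37)=+1; (−1)^{-2·-4·18}·(-1)^-4·(+1)^-2 = +1.
Ram(119301, -551) = {13, 19}; no ℚ_13-point on the conic.

[13, 19]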